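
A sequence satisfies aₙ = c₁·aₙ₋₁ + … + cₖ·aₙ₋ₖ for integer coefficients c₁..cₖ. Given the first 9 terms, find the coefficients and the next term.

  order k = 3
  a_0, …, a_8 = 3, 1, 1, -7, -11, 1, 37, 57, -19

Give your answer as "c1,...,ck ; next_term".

  a_3 = 1·1 + -2·1 + -2·3 = -7
  a_4 = 1·-7 + -2·1 + -2·1 = -11
  a_5 = 1·-11 + -2·-7 + -2·1 = 1
  a_6 = 1·1 + -2·-11 + -2·-7 = 37
  a_7 = 1·37 + -2·1 + -2·-11 = 57
  a_8 = 1·57 + -2·37 + -2·1 = -19
  a_9 = 1·-19 + -2·57 + -2·37 = -207

1,-2,-2 ; -207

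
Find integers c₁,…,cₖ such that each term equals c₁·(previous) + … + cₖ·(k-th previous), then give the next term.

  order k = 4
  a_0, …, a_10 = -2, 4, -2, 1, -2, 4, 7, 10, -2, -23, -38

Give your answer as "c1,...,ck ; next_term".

  a_4 = 2·1 + -2·-2 + -1·4 + 2·-2 = -2
  a_5 = 2·-2 + -2·1 + -1·-2 + 2·4 = 4
  a_6 = 2·4 + -2·-2 + -1·1 + 2·-2 = 7
  a_7 = 2·7 + -2·4 + -1·-2 + 2·1 = 10
  a_8 = 2·10 + -2·7 + -1·4 + 2·-2 = -2
  a_9 = 2·-2 + -2·10 + -1·7 + 2·4 = -23
  a_10 = 2·-23 + -2·-2 + -1·10 + 2·7 = -38
  a_11 = 2·-38 + -2·-23 + -1·-2 + 2·10 = -8

2,-2,-1,2 ; -8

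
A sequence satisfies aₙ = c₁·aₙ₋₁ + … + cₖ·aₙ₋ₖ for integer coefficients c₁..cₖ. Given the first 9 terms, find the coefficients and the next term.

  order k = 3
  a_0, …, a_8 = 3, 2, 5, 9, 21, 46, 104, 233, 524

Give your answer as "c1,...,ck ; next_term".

  a_3 = 2·5 + 1·2 + -1·3 = 9
  a_4 = 2·9 + 1·5 + -1·2 = 21
  a_5 = 2·21 + 1·9 + -1·5 = 46
  a_6 = 2·46 + 1·21 + -1·9 = 104
  a_7 = 2·104 + 1·46 + -1·21 = 233
  a_8 = 2·233 + 1·104 + -1·46 = 524
  a_9 = 2·524 + 1·233 + -1·104 = 1177

2,1,-1 ; 1177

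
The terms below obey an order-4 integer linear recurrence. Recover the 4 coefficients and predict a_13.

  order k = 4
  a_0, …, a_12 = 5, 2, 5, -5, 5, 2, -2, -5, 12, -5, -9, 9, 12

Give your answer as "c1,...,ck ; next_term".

-1,-1,0,1 ; -26

  a_4 = -1·-5 + -1·5 + 0·2 + 1·5 = 5
  a_5 = -1·5 + -1·-5 + 0·5 + 1·2 = 2
  a_6 = -1·2 + -1·5 + 0·-5 + 1·5 = -2
  a_7 = -1·-2 + -1·2 + 0·5 + 1·-5 = -5
  a_8 = -1·-5 + -1·-2 + 0·2 + 1·5 = 12
  a_9 = -1·12 + -1·-5 + 0·-2 + 1·2 = -5
  a_10 = -1·-5 + -1·12 + 0·-5 + 1·-2 = -9
  a_11 = -1·-9 + -1·-5 + 0·12 + 1·-5 = 9
  a_12 = -1·9 + -1·-9 + 0·-5 + 1·12 = 12
  a_13 = -1·12 + -1·9 + 0·-9 + 1·-5 = -26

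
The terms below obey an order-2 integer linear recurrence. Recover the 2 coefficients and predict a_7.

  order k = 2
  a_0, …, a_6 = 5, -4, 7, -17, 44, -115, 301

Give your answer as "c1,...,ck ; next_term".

  a_2 = -3·-4 + -1·5 = 7
  a_3 = -3·7 + -1·-4 = -17
  a_4 = -3·-17 + -1·7 = 44
  a_5 = -3·44 + -1·-17 = -115
  a_6 = -3·-115 + -1·44 = 301
  a_7 = -3·301 + -1·-115 = -788

-3,-1 ; -788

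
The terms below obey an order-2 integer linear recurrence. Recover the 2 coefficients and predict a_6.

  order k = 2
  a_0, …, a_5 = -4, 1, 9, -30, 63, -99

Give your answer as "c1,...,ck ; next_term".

-3,-3 ; 108

  a_2 = -3·1 + -3·-4 = 9
  a_3 = -3·9 + -3·1 = -30
  a_4 = -3·-30 + -3·9 = 63
  a_5 = -3·63 + -3·-30 = -99
  a_6 = -3·-99 + -3·63 = 108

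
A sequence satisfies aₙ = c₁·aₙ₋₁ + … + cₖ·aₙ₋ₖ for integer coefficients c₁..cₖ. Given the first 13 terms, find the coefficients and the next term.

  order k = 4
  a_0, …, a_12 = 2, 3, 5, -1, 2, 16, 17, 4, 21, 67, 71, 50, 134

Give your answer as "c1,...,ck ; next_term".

  a_4 = 1·-1 + -1·5 + 2·3 + 1·2 = 2
  a_5 = 1·2 + -1·-1 + 2·5 + 1·3 = 16
  a_6 = 1·16 + -1·2 + 2·-1 + 1·5 = 17
  a_7 = 1·17 + -1·16 + 2·2 + 1·-1 = 4
  a_8 = 1·4 + -1·17 + 2·16 + 1·2 = 21
  a_9 = 1·21 + -1·4 + 2·17 + 1·16 = 67
  a_10 = 1·67 + -1·21 + 2·4 + 1·17 = 71
  a_11 = 1·71 + -1·67 + 2·21 + 1·4 = 50
  a_12 = 1·50 + -1·71 + 2·67 + 1·21 = 134
  a_13 = 1·134 + -1·50 + 2·71 + 1·67 = 293

1,-1,2,1 ; 293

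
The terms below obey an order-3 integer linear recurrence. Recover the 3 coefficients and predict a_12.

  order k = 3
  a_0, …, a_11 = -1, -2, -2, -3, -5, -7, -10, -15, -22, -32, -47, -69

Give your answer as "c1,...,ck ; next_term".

1,0,1 ; -101

  a_3 = 1·-2 + 0·-2 + 1·-1 = -3
  a_4 = 1·-3 + 0·-2 + 1·-2 = -5
  a_5 = 1·-5 + 0·-3 + 1·-2 = -7
  a_6 = 1·-7 + 0·-5 + 1·-3 = -10
  a_7 = 1·-10 + 0·-7 + 1·-5 = -15
  a_8 = 1·-15 + 0·-10 + 1·-7 = -22
  a_9 = 1·-22 + 0·-15 + 1·-10 = -32
  a_10 = 1·-32 + 0·-22 + 1·-15 = -47
  a_11 = 1·-47 + 0·-32 + 1·-22 = -69
  a_12 = 1·-69 + 0·-47 + 1·-32 = -101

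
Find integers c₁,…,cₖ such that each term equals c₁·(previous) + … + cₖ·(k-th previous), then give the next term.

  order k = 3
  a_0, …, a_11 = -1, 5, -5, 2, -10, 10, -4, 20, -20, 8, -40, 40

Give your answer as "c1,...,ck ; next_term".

0,0,-2 ; -16

  a_3 = 0·-5 + 0·5 + -2·-1 = 2
  a_4 = 0·2 + 0·-5 + -2·5 = -10
  a_5 = 0·-10 + 0·2 + -2·-5 = 10
  a_6 = 0·10 + 0·-10 + -2·2 = -4
  a_7 = 0·-4 + 0·10 + -2·-10 = 20
  a_8 = 0·20 + 0·-4 + -2·10 = -20
  a_9 = 0·-20 + 0·20 + -2·-4 = 8
  a_10 = 0·8 + 0·-20 + -2·20 = -40
  a_11 = 0·-40 + 0·8 + -2·-20 = 40
  a_12 = 0·40 + 0·-40 + -2·8 = -16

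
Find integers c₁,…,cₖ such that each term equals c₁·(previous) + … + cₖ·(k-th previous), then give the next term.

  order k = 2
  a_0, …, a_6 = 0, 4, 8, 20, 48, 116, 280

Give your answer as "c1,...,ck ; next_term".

  a_2 = 2·4 + 1·0 = 8
  a_3 = 2·8 + 1·4 = 20
  a_4 = 2·20 + 1·8 = 48
  a_5 = 2·48 + 1·20 = 116
  a_6 = 2·116 + 1·48 = 280
  a_7 = 2·280 + 1·116 = 676

2,1 ; 676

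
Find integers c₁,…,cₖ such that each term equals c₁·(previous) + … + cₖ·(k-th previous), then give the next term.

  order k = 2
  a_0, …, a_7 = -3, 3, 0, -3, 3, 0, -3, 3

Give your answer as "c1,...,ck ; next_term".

  a_2 = -1·3 + -1·-3 = 0
  a_3 = -1·0 + -1·3 = -3
  a_4 = -1·-3 + -1·0 = 3
  a_5 = -1·3 + -1·-3 = 0
  a_6 = -1·0 + -1·3 = -3
  a_7 = -1·-3 + -1·0 = 3
  a_8 = -1·3 + -1·-3 = 0

-1,-1 ; 0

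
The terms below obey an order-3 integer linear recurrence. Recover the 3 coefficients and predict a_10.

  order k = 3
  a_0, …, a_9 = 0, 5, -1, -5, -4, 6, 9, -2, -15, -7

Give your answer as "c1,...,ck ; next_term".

  a_3 = 0·-1 + -1·5 + -1·0 = -5
  a_4 = 0·-5 + -1·-1 + -1·5 = -4
  a_5 = 0·-4 + -1·-5 + -1·-1 = 6
  a_6 = 0·6 + -1·-4 + -1·-5 = 9
  a_7 = 0·9 + -1·6 + -1·-4 = -2
  a_8 = 0·-2 + -1·9 + -1·6 = -15
  a_9 = 0·-15 + -1·-2 + -1·9 = -7
  a_10 = 0·-7 + -1·-15 + -1·-2 = 17

0,-1,-1 ; 17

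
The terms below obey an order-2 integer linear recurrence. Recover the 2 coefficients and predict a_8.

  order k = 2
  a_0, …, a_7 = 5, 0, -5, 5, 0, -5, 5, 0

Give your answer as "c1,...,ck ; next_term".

  a_2 = -1·0 + -1·5 = -5
  a_3 = -1·-5 + -1·0 = 5
  a_4 = -1·5 + -1·-5 = 0
  a_5 = -1·0 + -1·5 = -5
  a_6 = -1·-5 + -1·0 = 5
  a_7 = -1·5 + -1·-5 = 0
  a_8 = -1·0 + -1·5 = -5

-1,-1 ; -5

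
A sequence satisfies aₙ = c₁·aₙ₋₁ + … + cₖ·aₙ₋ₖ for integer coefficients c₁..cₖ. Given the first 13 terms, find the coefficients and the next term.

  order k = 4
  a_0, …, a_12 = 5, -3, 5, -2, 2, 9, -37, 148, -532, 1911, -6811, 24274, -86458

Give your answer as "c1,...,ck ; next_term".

  a_4 = -3·-2 + 3·5 + 3·-3 + -2·5 = 2
  a_5 = -3·2 + 3·-2 + 3·5 + -2·-3 = 9
  a_6 = -3·9 + 3·2 + 3·-2 + -2·5 = -37
  a_7 = -3·-37 + 3·9 + 3·2 + -2·-2 = 148
  a_8 = -3·148 + 3·-37 + 3·9 + -2·2 = -532
  a_9 = -3·-532 + 3·148 + 3·-37 + -2·9 = 1911
  a_10 = -3·1911 + 3·-532 + 3·148 + -2·-37 = -6811
  a_11 = -3·-6811 + 3·1911 + 3·-532 + -2·148 = 24274
  a_12 = -3·24274 + 3·-6811 + 3·1911 + -2·-532 = -86458
  a_13 = -3·-86458 + 3·24274 + 3·-6811 + -2·1911 = 307941

-3,3,3,-2 ; 307941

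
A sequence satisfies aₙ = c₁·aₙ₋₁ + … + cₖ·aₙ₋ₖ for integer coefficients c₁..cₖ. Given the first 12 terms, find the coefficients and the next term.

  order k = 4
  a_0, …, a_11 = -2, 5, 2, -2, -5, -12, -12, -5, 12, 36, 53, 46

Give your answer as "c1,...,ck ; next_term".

1,0,-1,-1 ; -2

  a_4 = 1·-2 + 0·2 + -1·5 + -1·-2 = -5
  a_5 = 1·-5 + 0·-2 + -1·2 + -1·5 = -12
  a_6 = 1·-12 + 0·-5 + -1·-2 + -1·2 = -12
  a_7 = 1·-12 + 0·-12 + -1·-5 + -1·-2 = -5
  a_8 = 1·-5 + 0·-12 + -1·-12 + -1·-5 = 12
  a_9 = 1·12 + 0·-5 + -1·-12 + -1·-12 = 36
  a_10 = 1·36 + 0·12 + -1·-5 + -1·-12 = 53
  a_11 = 1·53 + 0·36 + -1·12 + -1·-5 = 46
  a_12 = 1·46 + 0·53 + -1·36 + -1·12 = -2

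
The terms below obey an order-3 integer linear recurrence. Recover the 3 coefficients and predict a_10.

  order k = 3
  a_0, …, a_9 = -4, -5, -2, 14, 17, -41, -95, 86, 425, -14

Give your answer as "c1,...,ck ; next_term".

1,-4,1 ; -1628

  a_3 = 1·-2 + -4·-5 + 1·-4 = 14
  a_4 = 1·14 + -4·-2 + 1·-5 = 17
  a_5 = 1·17 + -4·14 + 1·-2 = -41
  a_6 = 1·-41 + -4·17 + 1·14 = -95
  a_7 = 1·-95 + -4·-41 + 1·17 = 86
  a_8 = 1·86 + -4·-95 + 1·-41 = 425
  a_9 = 1·425 + -4·86 + 1·-95 = -14
  a_10 = 1·-14 + -4·425 + 1·86 = -1628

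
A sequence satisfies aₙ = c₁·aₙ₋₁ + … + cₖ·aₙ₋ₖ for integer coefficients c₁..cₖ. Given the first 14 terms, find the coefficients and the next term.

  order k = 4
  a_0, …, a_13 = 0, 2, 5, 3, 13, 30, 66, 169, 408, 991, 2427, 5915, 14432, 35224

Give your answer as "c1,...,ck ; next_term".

  a_4 = 2·3 + 1·5 + 1·2 + -2·0 = 13
  a_5 = 2·13 + 1·3 + 1·5 + -2·2 = 30
  a_6 = 2·30 + 1·13 + 1·3 + -2·5 = 66
  a_7 = 2·66 + 1·30 + 1·13 + -2·3 = 169
  a_8 = 2·169 + 1·66 + 1·30 + -2·13 = 408
  a_9 = 2·408 + 1·169 + 1·66 + -2·30 = 991
  a_10 = 2·991 + 1·408 + 1·169 + -2·66 = 2427
  a_11 = 2·2427 + 1·991 + 1·408 + -2·169 = 5915
  a_12 = 2·5915 + 1·2427 + 1·991 + -2·408 = 14432
  a_13 = 2·14432 + 1·5915 + 1·2427 + -2·991 = 35224
  a_14 = 2·35224 + 1·14432 + 1·5915 + -2·2427 = 85941

2,1,1,-2 ; 85941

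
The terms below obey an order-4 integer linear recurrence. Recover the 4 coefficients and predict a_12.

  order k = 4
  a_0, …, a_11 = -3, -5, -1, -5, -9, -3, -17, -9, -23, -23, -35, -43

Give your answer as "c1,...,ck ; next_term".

-1,1,2,1 ; -61

  a_4 = -1·-5 + 1·-1 + 2·-5 + 1·-3 = -9
  a_5 = -1·-9 + 1·-5 + 2·-1 + 1·-5 = -3
  a_6 = -1·-3 + 1·-9 + 2·-5 + 1·-1 = -17
  a_7 = -1·-17 + 1·-3 + 2·-9 + 1·-5 = -9
  a_8 = -1·-9 + 1·-17 + 2·-3 + 1·-9 = -23
  a_9 = -1·-23 + 1·-9 + 2·-17 + 1·-3 = -23
  a_10 = -1·-23 + 1·-23 + 2·-9 + 1·-17 = -35
  a_11 = -1·-35 + 1·-23 + 2·-23 + 1·-9 = -43
  a_12 = -1·-43 + 1·-35 + 2·-23 + 1·-23 = -61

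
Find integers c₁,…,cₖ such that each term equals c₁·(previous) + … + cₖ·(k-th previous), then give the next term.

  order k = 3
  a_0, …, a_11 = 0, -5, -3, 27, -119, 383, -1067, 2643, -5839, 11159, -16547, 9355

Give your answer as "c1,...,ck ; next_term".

  a_3 = -4·-3 + -3·-5 + 4·0 = 27
  a_4 = -4·27 + -3·-3 + 4·-5 = -119
  a_5 = -4·-119 + -3·27 + 4·-3 = 383
  a_6 = -4·383 + -3·-119 + 4·27 = -1067
  a_7 = -4·-1067 + -3·383 + 4·-119 = 2643
  a_8 = -4·2643 + -3·-1067 + 4·383 = -5839
  a_9 = -4·-5839 + -3·2643 + 4·-1067 = 11159
  a_10 = -4·11159 + -3·-5839 + 4·2643 = -16547
  a_11 = -4·-16547 + -3·11159 + 4·-5839 = 9355
  a_12 = -4·9355 + -3·-16547 + 4·11159 = 56857

-4,-3,4 ; 56857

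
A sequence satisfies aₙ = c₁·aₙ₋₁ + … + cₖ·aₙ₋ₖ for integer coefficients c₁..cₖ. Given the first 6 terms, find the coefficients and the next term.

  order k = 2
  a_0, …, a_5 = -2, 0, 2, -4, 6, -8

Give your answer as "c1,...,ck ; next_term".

  a_2 = -2·0 + -1·-2 = 2
  a_3 = -2·2 + -1·0 = -4
  a_4 = -2·-4 + -1·2 = 6
  a_5 = -2·6 + -1·-4 = -8
  a_6 = -2·-8 + -1·6 = 10

-2,-1 ; 10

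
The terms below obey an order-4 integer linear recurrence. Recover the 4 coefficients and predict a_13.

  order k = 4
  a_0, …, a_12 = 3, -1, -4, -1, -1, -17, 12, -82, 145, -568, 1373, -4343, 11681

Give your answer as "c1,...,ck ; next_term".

-2,3,3,4 ; -34544

  a_4 = -2·-1 + 3·-4 + 3·-1 + 4·3 = -1
  a_5 = -2·-1 + 3·-1 + 3·-4 + 4·-1 = -17
  a_6 = -2·-17 + 3·-1 + 3·-1 + 4·-4 = 12
  a_7 = -2·12 + 3·-17 + 3·-1 + 4·-1 = -82
  a_8 = -2·-82 + 3·12 + 3·-17 + 4·-1 = 145
  a_9 = -2·145 + 3·-82 + 3·12 + 4·-17 = -568
  a_10 = -2·-568 + 3·145 + 3·-82 + 4·12 = 1373
  a_11 = -2·1373 + 3·-568 + 3·145 + 4·-82 = -4343
  a_12 = -2·-4343 + 3·1373 + 3·-568 + 4·145 = 11681
  a_13 = -2·11681 + 3·-4343 + 3·1373 + 4·-568 = -34544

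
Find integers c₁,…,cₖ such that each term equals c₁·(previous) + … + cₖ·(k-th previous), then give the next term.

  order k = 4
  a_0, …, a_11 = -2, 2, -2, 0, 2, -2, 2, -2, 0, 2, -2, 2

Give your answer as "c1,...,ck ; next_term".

-1,-1,-1,-1 ; -2

  a_4 = -1·0 + -1·-2 + -1·2 + -1·-2 = 2
  a_5 = -1·2 + -1·0 + -1·-2 + -1·2 = -2
  a_6 = -1·-2 + -1·2 + -1·0 + -1·-2 = 2
  a_7 = -1·2 + -1·-2 + -1·2 + -1·0 = -2
  a_8 = -1·-2 + -1·2 + -1·-2 + -1·2 = 0
  a_9 = -1·0 + -1·-2 + -1·2 + -1·-2 = 2
  a_10 = -1·2 + -1·0 + -1·-2 + -1·2 = -2
  a_11 = -1·-2 + -1·2 + -1·0 + -1·-2 = 2
  a_12 = -1·2 + -1·-2 + -1·2 + -1·0 = -2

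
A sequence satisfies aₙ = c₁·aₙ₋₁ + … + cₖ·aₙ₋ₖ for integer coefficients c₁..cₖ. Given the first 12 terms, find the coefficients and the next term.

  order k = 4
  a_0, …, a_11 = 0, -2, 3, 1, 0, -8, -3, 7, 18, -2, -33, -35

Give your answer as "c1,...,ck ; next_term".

1,-1,-1,2 ; 36

  a_4 = 1·1 + -1·3 + -1·-2 + 2·0 = 0
  a_5 = 1·0 + -1·1 + -1·3 + 2·-2 = -8
  a_6 = 1·-8 + -1·0 + -1·1 + 2·3 = -3
  a_7 = 1·-3 + -1·-8 + -1·0 + 2·1 = 7
  a_8 = 1·7 + -1·-3 + -1·-8 + 2·0 = 18
  a_9 = 1·18 + -1·7 + -1·-3 + 2·-8 = -2
  a_10 = 1·-2 + -1·18 + -1·7 + 2·-3 = -33
  a_11 = 1·-33 + -1·-2 + -1·18 + 2·7 = -35
  a_12 = 1·-35 + -1·-33 + -1·-2 + 2·18 = 36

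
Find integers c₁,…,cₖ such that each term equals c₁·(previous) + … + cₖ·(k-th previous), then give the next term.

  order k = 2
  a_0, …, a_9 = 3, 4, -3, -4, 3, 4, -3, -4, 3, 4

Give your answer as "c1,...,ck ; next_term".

  a_2 = 0·4 + -1·3 = -3
  a_3 = 0·-3 + -1·4 = -4
  a_4 = 0·-4 + -1·-3 = 3
  a_5 = 0·3 + -1·-4 = 4
  a_6 = 0·4 + -1·3 = -3
  a_7 = 0·-3 + -1·4 = -4
  a_8 = 0·-4 + -1·-3 = 3
  a_9 = 0·3 + -1·-4 = 4
  a_10 = 0·4 + -1·3 = -3

0,-1 ; -3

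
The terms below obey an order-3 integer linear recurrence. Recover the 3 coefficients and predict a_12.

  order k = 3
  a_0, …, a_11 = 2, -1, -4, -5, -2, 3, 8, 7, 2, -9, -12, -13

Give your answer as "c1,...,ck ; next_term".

  a_3 = 0·-4 + 1·-1 + -2·2 = -5
  a_4 = 0·-5 + 1·-4 + -2·-1 = -2
  a_5 = 0·-2 + 1·-5 + -2·-4 = 3
  a_6 = 0·3 + 1·-2 + -2·-5 = 8
  a_7 = 0·8 + 1·3 + -2·-2 = 7
  a_8 = 0·7 + 1·8 + -2·3 = 2
  a_9 = 0·2 + 1·7 + -2·8 = -9
  a_10 = 0·-9 + 1·2 + -2·7 = -12
  a_11 = 0·-12 + 1·-9 + -2·2 = -13
  a_12 = 0·-13 + 1·-12 + -2·-9 = 6

0,1,-2 ; 6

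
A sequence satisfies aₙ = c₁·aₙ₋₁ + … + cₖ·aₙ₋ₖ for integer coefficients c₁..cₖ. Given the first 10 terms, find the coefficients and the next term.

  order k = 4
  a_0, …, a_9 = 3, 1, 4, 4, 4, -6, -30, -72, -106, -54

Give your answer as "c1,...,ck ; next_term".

  a_4 = 3·4 + -3·4 + -2·1 + 2·3 = 4
  a_5 = 3·4 + -3·4 + -2·4 + 2·1 = -6
  a_6 = 3·-6 + -3·4 + -2·4 + 2·4 = -30
  a_7 = 3·-30 + -3·-6 + -2·4 + 2·4 = -72
  a_8 = 3·-72 + -3·-30 + -2·-6 + 2·4 = -106
  a_9 = 3·-106 + -3·-72 + -2·-30 + 2·-6 = -54
  a_10 = 3·-54 + -3·-106 + -2·-72 + 2·-30 = 240

3,-3,-2,2 ; 240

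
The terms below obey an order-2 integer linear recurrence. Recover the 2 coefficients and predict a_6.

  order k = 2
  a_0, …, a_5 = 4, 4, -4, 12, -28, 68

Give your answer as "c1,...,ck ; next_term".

  a_2 = -2·4 + 1·4 = -4
  a_3 = -2·-4 + 1·4 = 12
  a_4 = -2·12 + 1·-4 = -28
  a_5 = -2·-28 + 1·12 = 68
  a_6 = -2·68 + 1·-28 = -164

-2,1 ; -164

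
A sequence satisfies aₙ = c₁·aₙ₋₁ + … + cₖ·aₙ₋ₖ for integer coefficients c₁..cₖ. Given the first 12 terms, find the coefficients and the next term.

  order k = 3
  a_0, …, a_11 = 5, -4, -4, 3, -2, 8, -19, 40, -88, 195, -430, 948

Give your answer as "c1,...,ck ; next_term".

-2,0,-1 ; -2091

  a_3 = -2·-4 + 0·-4 + -1·5 = 3
  a_4 = -2·3 + 0·-4 + -1·-4 = -2
  a_5 = -2·-2 + 0·3 + -1·-4 = 8
  a_6 = -2·8 + 0·-2 + -1·3 = -19
  a_7 = -2·-19 + 0·8 + -1·-2 = 40
  a_8 = -2·40 + 0·-19 + -1·8 = -88
  a_9 = -2·-88 + 0·40 + -1·-19 = 195
  a_10 = -2·195 + 0·-88 + -1·40 = -430
  a_11 = -2·-430 + 0·195 + -1·-88 = 948
  a_12 = -2·948 + 0·-430 + -1·195 = -2091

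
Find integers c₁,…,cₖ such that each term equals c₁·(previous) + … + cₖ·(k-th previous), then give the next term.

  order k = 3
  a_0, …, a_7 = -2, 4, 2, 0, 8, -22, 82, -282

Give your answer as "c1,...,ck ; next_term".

-3,2,1 ; 988

  a_3 = -3·2 + 2·4 + 1·-2 = 0
  a_4 = -3·0 + 2·2 + 1·4 = 8
  a_5 = -3·8 + 2·0 + 1·2 = -22
  a_6 = -3·-22 + 2·8 + 1·0 = 82
  a_7 = -3·82 + 2·-22 + 1·8 = -282
  a_8 = -3·-282 + 2·82 + 1·-22 = 988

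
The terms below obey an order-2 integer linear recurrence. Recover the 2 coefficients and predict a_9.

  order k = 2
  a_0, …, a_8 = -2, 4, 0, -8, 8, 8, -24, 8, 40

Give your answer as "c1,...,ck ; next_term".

  a_2 = -1·4 + -2·-2 = 0
  a_3 = -1·0 + -2·4 = -8
  a_4 = -1·-8 + -2·0 = 8
  a_5 = -1·8 + -2·-8 = 8
  a_6 = -1·8 + -2·8 = -24
  a_7 = -1·-24 + -2·8 = 8
  a_8 = -1·8 + -2·-24 = 40
  a_9 = -1·40 + -2·8 = -56

-1,-2 ; -56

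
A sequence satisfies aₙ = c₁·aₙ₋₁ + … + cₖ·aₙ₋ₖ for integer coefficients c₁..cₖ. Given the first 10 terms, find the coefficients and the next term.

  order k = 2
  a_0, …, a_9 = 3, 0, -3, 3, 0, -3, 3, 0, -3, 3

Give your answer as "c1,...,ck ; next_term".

  a_2 = -1·0 + -1·3 = -3
  a_3 = -1·-3 + -1·0 = 3
  a_4 = -1·3 + -1·-3 = 0
  a_5 = -1·0 + -1·3 = -3
  a_6 = -1·-3 + -1·0 = 3
  a_7 = -1·3 + -1·-3 = 0
  a_8 = -1·0 + -1·3 = -3
  a_9 = -1·-3 + -1·0 = 3
  a_10 = -1·3 + -1·-3 = 0

-1,-1 ; 0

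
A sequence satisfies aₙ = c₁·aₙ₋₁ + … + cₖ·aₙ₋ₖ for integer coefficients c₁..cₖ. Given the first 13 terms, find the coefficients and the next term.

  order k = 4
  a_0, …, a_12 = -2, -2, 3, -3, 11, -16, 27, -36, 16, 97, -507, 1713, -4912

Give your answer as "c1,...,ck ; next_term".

-3,0,3,-4 ; 12827

  a_4 = -3·-3 + 0·3 + 3·-2 + -4·-2 = 11
  a_5 = -3·11 + 0·-3 + 3·3 + -4·-2 = -16
  a_6 = -3·-16 + 0·11 + 3·-3 + -4·3 = 27
  a_7 = -3·27 + 0·-16 + 3·11 + -4·-3 = -36
  a_8 = -3·-36 + 0·27 + 3·-16 + -4·11 = 16
  a_9 = -3·16 + 0·-36 + 3·27 + -4·-16 = 97
  a_10 = -3·97 + 0·16 + 3·-36 + -4·27 = -507
  a_11 = -3·-507 + 0·97 + 3·16 + -4·-36 = 1713
  a_12 = -3·1713 + 0·-507 + 3·97 + -4·16 = -4912
  a_13 = -3·-4912 + 0·1713 + 3·-507 + -4·97 = 12827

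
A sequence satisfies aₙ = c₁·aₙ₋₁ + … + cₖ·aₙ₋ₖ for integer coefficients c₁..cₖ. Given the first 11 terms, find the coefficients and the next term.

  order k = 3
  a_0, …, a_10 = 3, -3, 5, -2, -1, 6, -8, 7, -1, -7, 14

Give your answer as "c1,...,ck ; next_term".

  a_3 = -1·5 + 0·-3 + 1·3 = -2
  a_4 = -1·-2 + 0·5 + 1·-3 = -1
  a_5 = -1·-1 + 0·-2 + 1·5 = 6
  a_6 = -1·6 + 0·-1 + 1·-2 = -8
  a_7 = -1·-8 + 0·6 + 1·-1 = 7
  a_8 = -1·7 + 0·-8 + 1·6 = -1
  a_9 = -1·-1 + 0·7 + 1·-8 = -7
  a_10 = -1·-7 + 0·-1 + 1·7 = 14
  a_11 = -1·14 + 0·-7 + 1·-1 = -15

-1,0,1 ; -15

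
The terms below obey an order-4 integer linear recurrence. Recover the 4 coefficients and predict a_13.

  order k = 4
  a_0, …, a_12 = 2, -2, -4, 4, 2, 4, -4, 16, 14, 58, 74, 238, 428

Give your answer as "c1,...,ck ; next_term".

  a_4 = 1·4 + 2·-4 + 0·-2 + 3·2 = 2
  a_5 = 1·2 + 2·4 + 0·-4 + 3·-2 = 4
  a_6 = 1·4 + 2·2 + 0·4 + 3·-4 = -4
  a_7 = 1·-4 + 2·4 + 0·2 + 3·4 = 16
  a_8 = 1·16 + 2·-4 + 0·4 + 3·2 = 14
  a_9 = 1·14 + 2·16 + 0·-4 + 3·4 = 58
  a_10 = 1·58 + 2·14 + 0·16 + 3·-4 = 74
  a_11 = 1·74 + 2·58 + 0·14 + 3·16 = 238
  a_12 = 1·238 + 2·74 + 0·58 + 3·14 = 428
  a_13 = 1·428 + 2·238 + 0·74 + 3·58 = 1078

1,2,0,3 ; 1078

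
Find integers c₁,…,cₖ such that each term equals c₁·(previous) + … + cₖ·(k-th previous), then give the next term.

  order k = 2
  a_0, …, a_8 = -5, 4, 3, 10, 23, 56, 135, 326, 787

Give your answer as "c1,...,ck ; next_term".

  a_2 = 2·4 + 1·-5 = 3
  a_3 = 2·3 + 1·4 = 10
  a_4 = 2·10 + 1·3 = 23
  a_5 = 2·23 + 1·10 = 56
  a_6 = 2·56 + 1·23 = 135
  a_7 = 2·135 + 1·56 = 326
  a_8 = 2·326 + 1·135 = 787
  a_9 = 2·787 + 1·326 = 1900

2,1 ; 1900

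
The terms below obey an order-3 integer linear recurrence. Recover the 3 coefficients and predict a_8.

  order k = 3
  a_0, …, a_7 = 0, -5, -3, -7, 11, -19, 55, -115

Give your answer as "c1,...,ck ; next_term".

-1,2,-2 ; 263

  a_3 = -1·-3 + 2·-5 + -2·0 = -7
  a_4 = -1·-7 + 2·-3 + -2·-5 = 11
  a_5 = -1·11 + 2·-7 + -2·-3 = -19
  a_6 = -1·-19 + 2·11 + -2·-7 = 55
  a_7 = -1·55 + 2·-19 + -2·11 = -115
  a_8 = -1·-115 + 2·55 + -2·-19 = 263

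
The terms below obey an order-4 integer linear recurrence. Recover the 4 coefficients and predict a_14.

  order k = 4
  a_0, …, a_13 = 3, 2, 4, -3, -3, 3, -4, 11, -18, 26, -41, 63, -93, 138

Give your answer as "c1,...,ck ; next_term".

-2,-1,-1,-1 ; -205

  a_4 = -2·-3 + -1·4 + -1·2 + -1·3 = -3
  a_5 = -2·-3 + -1·-3 + -1·4 + -1·2 = 3
  a_6 = -2·3 + -1·-3 + -1·-3 + -1·4 = -4
  a_7 = -2·-4 + -1·3 + -1·-3 + -1·-3 = 11
  a_8 = -2·11 + -1·-4 + -1·3 + -1·-3 = -18
  a_9 = -2·-18 + -1·11 + -1·-4 + -1·3 = 26
  a_10 = -2·26 + -1·-18 + -1·11 + -1·-4 = -41
  a_11 = -2·-41 + -1·26 + -1·-18 + -1·11 = 63
  a_12 = -2·63 + -1·-41 + -1·26 + -1·-18 = -93
  a_13 = -2·-93 + -1·63 + -1·-41 + -1·26 = 138
  a_14 = -2·138 + -1·-93 + -1·63 + -1·-41 = -205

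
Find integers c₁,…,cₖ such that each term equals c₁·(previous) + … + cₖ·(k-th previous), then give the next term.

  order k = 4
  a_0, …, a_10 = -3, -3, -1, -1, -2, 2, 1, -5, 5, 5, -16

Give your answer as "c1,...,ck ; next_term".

  a_4 = 0·-1 + -1·-1 + 2·-3 + -1·-3 = -2
  a_5 = 0·-2 + -1·-1 + 2·-1 + -1·-3 = 2
  a_6 = 0·2 + -1·-2 + 2·-1 + -1·-1 = 1
  a_7 = 0·1 + -1·2 + 2·-2 + -1·-1 = -5
  a_8 = 0·-5 + -1·1 + 2·2 + -1·-2 = 5
  a_9 = 0·5 + -1·-5 + 2·1 + -1·2 = 5
  a_10 = 0·5 + -1·5 + 2·-5 + -1·1 = -16
  a_11 = 0·-16 + -1·5 + 2·5 + -1·-5 = 10

0,-1,2,-1 ; 10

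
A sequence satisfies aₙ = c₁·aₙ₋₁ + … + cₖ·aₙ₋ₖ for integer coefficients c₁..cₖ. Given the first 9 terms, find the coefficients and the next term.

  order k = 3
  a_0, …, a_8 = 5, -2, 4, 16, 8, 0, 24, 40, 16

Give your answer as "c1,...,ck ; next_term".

1,-1,2 ; 24

  a_3 = 1·4 + -1·-2 + 2·5 = 16
  a_4 = 1·16 + -1·4 + 2·-2 = 8
  a_5 = 1·8 + -1·16 + 2·4 = 0
  a_6 = 1·0 + -1·8 + 2·16 = 24
  a_7 = 1·24 + -1·0 + 2·8 = 40
  a_8 = 1·40 + -1·24 + 2·0 = 16
  a_9 = 1·16 + -1·40 + 2·24 = 24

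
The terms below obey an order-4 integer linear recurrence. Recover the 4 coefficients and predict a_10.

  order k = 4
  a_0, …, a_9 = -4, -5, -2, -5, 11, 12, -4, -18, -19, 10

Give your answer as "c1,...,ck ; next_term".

0,-1,-1,-1 ; 41

  a_4 = 0·-5 + -1·-2 + -1·-5 + -1·-4 = 11
  a_5 = 0·11 + -1·-5 + -1·-2 + -1·-5 = 12
  a_6 = 0·12 + -1·11 + -1·-5 + -1·-2 = -4
  a_7 = 0·-4 + -1·12 + -1·11 + -1·-5 = -18
  a_8 = 0·-18 + -1·-4 + -1·12 + -1·11 = -19
  a_9 = 0·-19 + -1·-18 + -1·-4 + -1·12 = 10
  a_10 = 0·10 + -1·-19 + -1·-18 + -1·-4 = 41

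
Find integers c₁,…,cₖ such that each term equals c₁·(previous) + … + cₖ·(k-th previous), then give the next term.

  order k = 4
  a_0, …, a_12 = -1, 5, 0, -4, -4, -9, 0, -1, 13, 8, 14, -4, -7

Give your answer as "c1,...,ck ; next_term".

0,1,-1,-1 ; -26

  a_4 = 0·-4 + 1·0 + -1·5 + -1·-1 = -4
  a_5 = 0·-4 + 1·-4 + -1·0 + -1·5 = -9
  a_6 = 0·-9 + 1·-4 + -1·-4 + -1·0 = 0
  a_7 = 0·0 + 1·-9 + -1·-4 + -1·-4 = -1
  a_8 = 0·-1 + 1·0 + -1·-9 + -1·-4 = 13
  a_9 = 0·13 + 1·-1 + -1·0 + -1·-9 = 8
  a_10 = 0·8 + 1·13 + -1·-1 + -1·0 = 14
  a_11 = 0·14 + 1·8 + -1·13 + -1·-1 = -4
  a_12 = 0·-4 + 1·14 + -1·8 + -1·13 = -7
  a_13 = 0·-7 + 1·-4 + -1·14 + -1·8 = -26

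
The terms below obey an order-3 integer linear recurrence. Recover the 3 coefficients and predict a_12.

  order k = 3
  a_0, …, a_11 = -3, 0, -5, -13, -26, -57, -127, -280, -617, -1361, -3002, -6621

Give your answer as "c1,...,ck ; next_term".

  a_3 = 2·-5 + 0·0 + 1·-3 = -13
  a_4 = 2·-13 + 0·-5 + 1·0 = -26
  a_5 = 2·-26 + 0·-13 + 1·-5 = -57
  a_6 = 2·-57 + 0·-26 + 1·-13 = -127
  a_7 = 2·-127 + 0·-57 + 1·-26 = -280
  a_8 = 2·-280 + 0·-127 + 1·-57 = -617
  a_9 = 2·-617 + 0·-280 + 1·-127 = -1361
  a_10 = 2·-1361 + 0·-617 + 1·-280 = -3002
  a_11 = 2·-3002 + 0·-1361 + 1·-617 = -6621
  a_12 = 2·-6621 + 0·-3002 + 1·-1361 = -14603

2,0,1 ; -14603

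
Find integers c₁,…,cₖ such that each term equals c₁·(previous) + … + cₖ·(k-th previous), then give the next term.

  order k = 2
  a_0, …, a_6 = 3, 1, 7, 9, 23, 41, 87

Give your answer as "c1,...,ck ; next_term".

  a_2 = 1·1 + 2·3 = 7
  a_3 = 1·7 + 2·1 = 9
  a_4 = 1·9 + 2·7 = 23
  a_5 = 1·23 + 2·9 = 41
  a_6 = 1·41 + 2·23 = 87
  a_7 = 1·87 + 2·41 = 169

1,2 ; 169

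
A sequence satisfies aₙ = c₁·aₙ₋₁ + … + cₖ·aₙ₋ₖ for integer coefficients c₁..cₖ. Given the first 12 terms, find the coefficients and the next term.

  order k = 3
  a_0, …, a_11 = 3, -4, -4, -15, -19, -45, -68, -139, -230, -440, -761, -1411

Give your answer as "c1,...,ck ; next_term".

1,2,-1 ; -2493

  a_3 = 1·-4 + 2·-4 + -1·3 = -15
  a_4 = 1·-15 + 2·-4 + -1·-4 = -19
  a_5 = 1·-19 + 2·-15 + -1·-4 = -45
  a_6 = 1·-45 + 2·-19 + -1·-15 = -68
  a_7 = 1·-68 + 2·-45 + -1·-19 = -139
  a_8 = 1·-139 + 2·-68 + -1·-45 = -230
  a_9 = 1·-230 + 2·-139 + -1·-68 = -440
  a_10 = 1·-440 + 2·-230 + -1·-139 = -761
  a_11 = 1·-761 + 2·-440 + -1·-230 = -1411
  a_12 = 1·-1411 + 2·-761 + -1·-440 = -2493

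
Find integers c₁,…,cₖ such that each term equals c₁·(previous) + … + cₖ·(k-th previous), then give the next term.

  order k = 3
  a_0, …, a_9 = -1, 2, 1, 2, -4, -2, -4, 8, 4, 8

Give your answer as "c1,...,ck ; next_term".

0,0,-2 ; -16

  a_3 = 0·1 + 0·2 + -2·-1 = 2
  a_4 = 0·2 + 0·1 + -2·2 = -4
  a_5 = 0·-4 + 0·2 + -2·1 = -2
  a_6 = 0·-2 + 0·-4 + -2·2 = -4
  a_7 = 0·-4 + 0·-2 + -2·-4 = 8
  a_8 = 0·8 + 0·-4 + -2·-2 = 4
  a_9 = 0·4 + 0·8 + -2·-4 = 8
  a_10 = 0·8 + 0·4 + -2·8 = -16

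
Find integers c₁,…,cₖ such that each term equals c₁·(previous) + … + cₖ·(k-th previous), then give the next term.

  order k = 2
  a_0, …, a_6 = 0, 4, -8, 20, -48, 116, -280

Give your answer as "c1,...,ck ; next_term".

  a_2 = -2·4 + 1·0 = -8
  a_3 = -2·-8 + 1·4 = 20
  a_4 = -2·20 + 1·-8 = -48
  a_5 = -2·-48 + 1·20 = 116
  a_6 = -2·116 + 1·-48 = -280
  a_7 = -2·-280 + 1·116 = 676

-2,1 ; 676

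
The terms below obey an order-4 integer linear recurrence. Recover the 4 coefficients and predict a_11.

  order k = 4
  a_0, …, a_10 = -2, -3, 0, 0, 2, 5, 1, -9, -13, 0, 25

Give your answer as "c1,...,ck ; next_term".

  a_4 = 1·0 + -2·0 + 0·-3 + -1·-2 = 2
  a_5 = 1·2 + -2·0 + 0·0 + -1·-3 = 5
  a_6 = 1·5 + -2·2 + 0·0 + -1·0 = 1
  a_7 = 1·1 + -2·5 + 0·2 + -1·0 = -9
  a_8 = 1·-9 + -2·1 + 0·5 + -1·2 = -13
  a_9 = 1·-13 + -2·-9 + 0·1 + -1·5 = 0
  a_10 = 1·0 + -2·-13 + 0·-9 + -1·1 = 25
  a_11 = 1·25 + -2·0 + 0·-13 + -1·-9 = 34

1,-2,0,-1 ; 34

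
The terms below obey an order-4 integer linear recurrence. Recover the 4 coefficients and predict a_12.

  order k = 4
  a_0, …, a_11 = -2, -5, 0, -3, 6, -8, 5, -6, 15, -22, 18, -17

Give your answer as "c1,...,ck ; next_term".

  a_4 = -1·-3 + -1·0 + -1·-5 + 1·-2 = 6
  a_5 = -1·6 + -1·-3 + -1·0 + 1·-5 = -8
  a_6 = -1·-8 + -1·6 + -1·-3 + 1·0 = 5
  a_7 = -1·5 + -1·-8 + -1·6 + 1·-3 = -6
  a_8 = -1·-6 + -1·5 + -1·-8 + 1·6 = 15
  a_9 = -1·15 + -1·-6 + -1·5 + 1·-8 = -22
  a_10 = -1·-22 + -1·15 + -1·-6 + 1·5 = 18
  a_11 = -1·18 + -1·-22 + -1·15 + 1·-6 = -17
  a_12 = -1·-17 + -1·18 + -1·-22 + 1·15 = 36

-1,-1,-1,1 ; 36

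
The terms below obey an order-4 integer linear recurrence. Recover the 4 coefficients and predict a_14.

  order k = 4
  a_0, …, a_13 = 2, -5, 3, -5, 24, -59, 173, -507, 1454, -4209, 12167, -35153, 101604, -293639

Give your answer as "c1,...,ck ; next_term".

-2,2,-2,-1 ; 848625

  a_4 = -2·-5 + 2·3 + -2·-5 + -1·2 = 24
  a_5 = -2·24 + 2·-5 + -2·3 + -1·-5 = -59
  a_6 = -2·-59 + 2·24 + -2·-5 + -1·3 = 173
  a_7 = -2·173 + 2·-59 + -2·24 + -1·-5 = -507
  a_8 = -2·-507 + 2·173 + -2·-59 + -1·24 = 1454
  a_9 = -2·1454 + 2·-507 + -2·173 + -1·-59 = -4209
  a_10 = -2·-4209 + 2·1454 + -2·-507 + -1·173 = 12167
  a_11 = -2·12167 + 2·-4209 + -2·1454 + -1·-507 = -35153
  a_12 = -2·-35153 + 2·12167 + -2·-4209 + -1·1454 = 101604
  a_13 = -2·101604 + 2·-35153 + -2·12167 + -1·-4209 = -293639
  a_14 = -2·-293639 + 2·101604 + -2·-35153 + -1·12167 = 848625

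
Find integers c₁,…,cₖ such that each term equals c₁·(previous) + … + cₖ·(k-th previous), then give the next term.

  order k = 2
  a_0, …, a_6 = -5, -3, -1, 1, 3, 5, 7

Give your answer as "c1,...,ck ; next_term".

2,-1 ; 9

  a_2 = 2·-3 + -1·-5 = -1
  a_3 = 2·-1 + -1·-3 = 1
  a_4 = 2·1 + -1·-1 = 3
  a_5 = 2·3 + -1·1 = 5
  a_6 = 2·5 + -1·3 = 7
  a_7 = 2·7 + -1·5 = 9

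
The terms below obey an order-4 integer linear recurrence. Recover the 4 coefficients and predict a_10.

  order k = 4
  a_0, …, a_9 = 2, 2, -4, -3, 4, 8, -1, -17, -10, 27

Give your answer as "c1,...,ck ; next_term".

  a_4 = 0·-3 + -2·-4 + -1·2 + -1·2 = 4
  a_5 = 0·4 + -2·-3 + -1·-4 + -1·2 = 8
  a_6 = 0·8 + -2·4 + -1·-3 + -1·-4 = -1
  a_7 = 0·-1 + -2·8 + -1·4 + -1·-3 = -17
  a_8 = 0·-17 + -2·-1 + -1·8 + -1·4 = -10
  a_9 = 0·-10 + -2·-17 + -1·-1 + -1·8 = 27
  a_10 = 0·27 + -2·-10 + -1·-17 + -1·-1 = 38

0,-2,-1,-1 ; 38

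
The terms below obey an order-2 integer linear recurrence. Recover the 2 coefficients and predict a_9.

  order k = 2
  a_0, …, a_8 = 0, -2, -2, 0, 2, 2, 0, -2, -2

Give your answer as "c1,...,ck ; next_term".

1,-1 ; 0

  a_2 = 1·-2 + -1·0 = -2
  a_3 = 1·-2 + -1·-2 = 0
  a_4 = 1·0 + -1·-2 = 2
  a_5 = 1·2 + -1·0 = 2
  a_6 = 1·2 + -1·2 = 0
  a_7 = 1·0 + -1·2 = -2
  a_8 = 1·-2 + -1·0 = -2
  a_9 = 1·-2 + -1·-2 = 0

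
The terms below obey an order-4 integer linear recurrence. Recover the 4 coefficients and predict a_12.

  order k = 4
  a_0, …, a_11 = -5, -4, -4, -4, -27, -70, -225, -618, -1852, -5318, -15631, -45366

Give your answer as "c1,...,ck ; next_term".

  a_4 = 2·-4 + 3·-4 + -2·-4 + 3·-5 = -27
  a_5 = 2·-27 + 3·-4 + -2·-4 + 3·-4 = -70
  a_6 = 2·-70 + 3·-27 + -2·-4 + 3·-4 = -225
  a_7 = 2·-225 + 3·-70 + -2·-27 + 3·-4 = -618
  a_8 = 2·-618 + 3·-225 + -2·-70 + 3·-27 = -1852
  a_9 = 2·-1852 + 3·-618 + -2·-225 + 3·-70 = -5318
  a_10 = 2·-5318 + 3·-1852 + -2·-618 + 3·-225 = -15631
  a_11 = 2·-15631 + 3·-5318 + -2·-1852 + 3·-618 = -45366
  a_12 = 2·-45366 + 3·-15631 + -2·-5318 + 3·-1852 = -132545

2,3,-2,3 ; -132545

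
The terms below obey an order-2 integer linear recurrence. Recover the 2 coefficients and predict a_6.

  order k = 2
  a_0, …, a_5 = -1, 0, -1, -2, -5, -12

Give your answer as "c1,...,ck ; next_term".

2,1 ; -29

  a_2 = 2·0 + 1·-1 = -1
  a_3 = 2·-1 + 1·0 = -2
  a_4 = 2·-2 + 1·-1 = -5
  a_5 = 2·-5 + 1·-2 = -12
  a_6 = 2·-12 + 1·-5 = -29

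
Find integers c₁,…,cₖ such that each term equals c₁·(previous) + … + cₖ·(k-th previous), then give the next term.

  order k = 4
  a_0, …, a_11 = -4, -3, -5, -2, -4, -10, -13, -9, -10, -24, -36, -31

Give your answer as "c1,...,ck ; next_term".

  a_4 = 1·-2 + -1·-5 + 1·-3 + 1·-4 = -4
  a_5 = 1·-4 + -1·-2 + 1·-5 + 1·-3 = -10
  a_6 = 1·-10 + -1·-4 + 1·-2 + 1·-5 = -13
  a_7 = 1·-13 + -1·-10 + 1·-4 + 1·-2 = -9
  a_8 = 1·-9 + -1·-13 + 1·-10 + 1·-4 = -10
  a_9 = 1·-10 + -1·-9 + 1·-13 + 1·-10 = -24
  a_10 = 1·-24 + -1·-10 + 1·-9 + 1·-13 = -36
  a_11 = 1·-36 + -1·-24 + 1·-10 + 1·-9 = -31
  a_12 = 1·-31 + -1·-36 + 1·-24 + 1·-10 = -29

1,-1,1,1 ; -29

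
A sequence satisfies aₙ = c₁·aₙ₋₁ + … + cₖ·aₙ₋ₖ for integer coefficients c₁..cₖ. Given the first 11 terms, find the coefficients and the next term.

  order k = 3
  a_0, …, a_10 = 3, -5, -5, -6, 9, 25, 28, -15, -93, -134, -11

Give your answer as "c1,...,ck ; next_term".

  a_3 = 1·-5 + -1·-5 + -2·3 = -6
  a_4 = 1·-6 + -1·-5 + -2·-5 = 9
  a_5 = 1·9 + -1·-6 + -2·-5 = 25
  a_6 = 1·25 + -1·9 + -2·-6 = 28
  a_7 = 1·28 + -1·25 + -2·9 = -15
  a_8 = 1·-15 + -1·28 + -2·25 = -93
  a_9 = 1·-93 + -1·-15 + -2·28 = -134
  a_10 = 1·-134 + -1·-93 + -2·-15 = -11
  a_11 = 1·-11 + -1·-134 + -2·-93 = 309

1,-1,-2 ; 309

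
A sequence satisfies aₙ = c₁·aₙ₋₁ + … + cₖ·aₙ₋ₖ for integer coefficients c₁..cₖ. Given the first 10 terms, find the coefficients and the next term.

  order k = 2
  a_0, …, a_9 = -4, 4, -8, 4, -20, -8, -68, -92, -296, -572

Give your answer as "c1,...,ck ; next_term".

1,3 ; -1460

  a_2 = 1·4 + 3·-4 = -8
  a_3 = 1·-8 + 3·4 = 4
  a_4 = 1·4 + 3·-8 = -20
  a_5 = 1·-20 + 3·4 = -8
  a_6 = 1·-8 + 3·-20 = -68
  a_7 = 1·-68 + 3·-8 = -92
  a_8 = 1·-92 + 3·-68 = -296
  a_9 = 1·-296 + 3·-92 = -572
  a_10 = 1·-572 + 3·-296 = -1460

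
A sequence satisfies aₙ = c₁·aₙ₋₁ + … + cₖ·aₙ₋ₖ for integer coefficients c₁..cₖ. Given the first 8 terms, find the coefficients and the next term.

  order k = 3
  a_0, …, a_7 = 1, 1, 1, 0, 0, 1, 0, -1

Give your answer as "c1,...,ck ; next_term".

  a_3 = 0·1 + -1·1 + 1·1 = 0
  a_4 = 0·0 + -1·1 + 1·1 = 0
  a_5 = 0·0 + -1·0 + 1·1 = 1
  a_6 = 0·1 + -1·0 + 1·0 = 0
  a_7 = 0·0 + -1·1 + 1·0 = -1
  a_8 = 0·-1 + -1·0 + 1·1 = 1

0,-1,1 ; 1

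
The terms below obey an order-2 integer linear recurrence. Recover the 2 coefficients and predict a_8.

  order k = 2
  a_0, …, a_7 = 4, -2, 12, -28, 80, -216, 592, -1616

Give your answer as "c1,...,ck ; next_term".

-2,2 ; 4416

  a_2 = -2·-2 + 2·4 = 12
  a_3 = -2·12 + 2·-2 = -28
  a_4 = -2·-28 + 2·12 = 80
  a_5 = -2·80 + 2·-28 = -216
  a_6 = -2·-216 + 2·80 = 592
  a_7 = -2·592 + 2·-216 = -1616
  a_8 = -2·-1616 + 2·592 = 4416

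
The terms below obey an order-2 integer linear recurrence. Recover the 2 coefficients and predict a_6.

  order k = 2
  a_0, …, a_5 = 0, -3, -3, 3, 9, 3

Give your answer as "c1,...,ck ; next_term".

  a_2 = 1·-3 + -2·0 = -3
  a_3 = 1·-3 + -2·-3 = 3
  a_4 = 1·3 + -2·-3 = 9
  a_5 = 1·9 + -2·3 = 3
  a_6 = 1·3 + -2·9 = -15

1,-2 ; -15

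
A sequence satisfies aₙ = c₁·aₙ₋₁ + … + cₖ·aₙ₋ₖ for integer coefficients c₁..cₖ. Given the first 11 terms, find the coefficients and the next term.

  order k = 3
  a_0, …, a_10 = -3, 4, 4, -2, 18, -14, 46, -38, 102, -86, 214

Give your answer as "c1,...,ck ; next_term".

-1,2,2 ; -182

  a_3 = -1·4 + 2·4 + 2·-3 = -2
  a_4 = -1·-2 + 2·4 + 2·4 = 18
  a_5 = -1·18 + 2·-2 + 2·4 = -14
  a_6 = -1·-14 + 2·18 + 2·-2 = 46
  a_7 = -1·46 + 2·-14 + 2·18 = -38
  a_8 = -1·-38 + 2·46 + 2·-14 = 102
  a_9 = -1·102 + 2·-38 + 2·46 = -86
  a_10 = -1·-86 + 2·102 + 2·-38 = 214
  a_11 = -1·214 + 2·-86 + 2·102 = -182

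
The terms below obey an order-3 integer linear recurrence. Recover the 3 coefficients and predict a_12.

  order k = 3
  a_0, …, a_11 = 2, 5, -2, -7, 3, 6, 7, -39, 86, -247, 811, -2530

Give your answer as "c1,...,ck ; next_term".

  a_3 = -3·-2 + -1·5 + -4·2 = -7
  a_4 = -3·-7 + -1·-2 + -4·5 = 3
  a_5 = -3·3 + -1·-7 + -4·-2 = 6
  a_6 = -3·6 + -1·3 + -4·-7 = 7
  a_7 = -3·7 + -1·6 + -4·3 = -39
  a_8 = -3·-39 + -1·7 + -4·6 = 86
  a_9 = -3·86 + -1·-39 + -4·7 = -247
  a_10 = -3·-247 + -1·86 + -4·-39 = 811
  a_11 = -3·811 + -1·-247 + -4·86 = -2530
  a_12 = -3·-2530 + -1·811 + -4·-247 = 7767

-3,-1,-4 ; 7767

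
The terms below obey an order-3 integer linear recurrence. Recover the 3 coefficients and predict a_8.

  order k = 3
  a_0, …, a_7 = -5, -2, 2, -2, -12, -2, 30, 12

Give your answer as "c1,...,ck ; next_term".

  a_3 = 1·2 + -3·-2 + 2·-5 = -2
  a_4 = 1·-2 + -3·2 + 2·-2 = -12
  a_5 = 1·-12 + -3·-2 + 2·2 = -2
  a_6 = 1·-2 + -3·-12 + 2·-2 = 30
  a_7 = 1·30 + -3·-2 + 2·-12 = 12
  a_8 = 1·12 + -3·30 + 2·-2 = -82

1,-3,2 ; -82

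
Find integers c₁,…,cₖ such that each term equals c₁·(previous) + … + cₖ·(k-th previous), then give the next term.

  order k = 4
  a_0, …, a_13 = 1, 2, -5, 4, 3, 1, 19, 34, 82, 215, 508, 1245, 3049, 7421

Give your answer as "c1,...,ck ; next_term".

  a_4 = 2·4 + 1·-5 + 1·2 + -2·1 = 3
  a_5 = 2·3 + 1·4 + 1·-5 + -2·2 = 1
  a_6 = 2·1 + 1·3 + 1·4 + -2·-5 = 19
  a_7 = 2·19 + 1·1 + 1·3 + -2·4 = 34
  a_8 = 2·34 + 1·19 + 1·1 + -2·3 = 82
  a_9 = 2·82 + 1·34 + 1·19 + -2·1 = 215
  a_10 = 2·215 + 1·82 + 1·34 + -2·19 = 508
  a_11 = 2·508 + 1·215 + 1·82 + -2·34 = 1245
  a_12 = 2·1245 + 1·508 + 1·215 + -2·82 = 3049
  a_13 = 2·3049 + 1·1245 + 1·508 + -2·215 = 7421
  a_14 = 2·7421 + 1·3049 + 1·1245 + -2·508 = 18120

2,1,1,-2 ; 18120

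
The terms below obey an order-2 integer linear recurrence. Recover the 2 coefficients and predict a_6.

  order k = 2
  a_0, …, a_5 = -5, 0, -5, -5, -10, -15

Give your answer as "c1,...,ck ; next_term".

  a_2 = 1·0 + 1·-5 = -5
  a_3 = 1·-5 + 1·0 = -5
  a_4 = 1·-5 + 1·-5 = -10
  a_5 = 1·-10 + 1·-5 = -15
  a_6 = 1·-15 + 1·-10 = -25

1,1 ; -25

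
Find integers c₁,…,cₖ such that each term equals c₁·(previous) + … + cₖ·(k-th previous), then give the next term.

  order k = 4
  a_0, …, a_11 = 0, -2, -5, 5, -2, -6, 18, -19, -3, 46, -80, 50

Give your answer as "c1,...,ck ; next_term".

  a_4 = -1·5 + -1·-5 + 1·-2 + -1·0 = -2
  a_5 = -1·-2 + -1·5 + 1·-5 + -1·-2 = -6
  a_6 = -1·-6 + -1·-2 + 1·5 + -1·-5 = 18
  a_7 = -1·18 + -1·-6 + 1·-2 + -1·5 = -19
  a_8 = -1·-19 + -1·18 + 1·-6 + -1·-2 = -3
  a_9 = -1·-3 + -1·-19 + 1·18 + -1·-6 = 46
  a_10 = -1·46 + -1·-3 + 1·-19 + -1·18 = -80
  a_11 = -1·-80 + -1·46 + 1·-3 + -1·-19 = 50
  a_12 = -1·50 + -1·-80 + 1·46 + -1·-3 = 79

-1,-1,1,-1 ; 79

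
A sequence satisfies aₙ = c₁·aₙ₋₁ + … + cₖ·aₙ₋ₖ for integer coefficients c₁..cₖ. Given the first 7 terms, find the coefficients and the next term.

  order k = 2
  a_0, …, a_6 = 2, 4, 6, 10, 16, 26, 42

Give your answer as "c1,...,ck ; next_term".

1,1 ; 68

  a_2 = 1·4 + 1·2 = 6
  a_3 = 1·6 + 1·4 = 10
  a_4 = 1·10 + 1·6 = 16
  a_5 = 1·16 + 1·10 = 26
  a_6 = 1·26 + 1·16 = 42
  a_7 = 1·42 + 1·26 = 68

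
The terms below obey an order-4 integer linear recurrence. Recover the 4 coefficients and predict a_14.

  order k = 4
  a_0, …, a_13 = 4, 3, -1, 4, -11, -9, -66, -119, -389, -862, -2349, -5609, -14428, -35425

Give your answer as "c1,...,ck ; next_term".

2,3,-4,-1 ; -89349

  a_4 = 2·4 + 3·-1 + -4·3 + -1·4 = -11
  a_5 = 2·-11 + 3·4 + -4·-1 + -1·3 = -9
  a_6 = 2·-9 + 3·-11 + -4·4 + -1·-1 = -66
  a_7 = 2·-66 + 3·-9 + -4·-11 + -1·4 = -119
  a_8 = 2·-119 + 3·-66 + -4·-9 + -1·-11 = -389
  a_9 = 2·-389 + 3·-119 + -4·-66 + -1·-9 = -862
  a_10 = 2·-862 + 3·-389 + -4·-119 + -1·-66 = -2349
  a_11 = 2·-2349 + 3·-862 + -4·-389 + -1·-119 = -5609
  a_12 = 2·-5609 + 3·-2349 + -4·-862 + -1·-389 = -14428
  a_13 = 2·-14428 + 3·-5609 + -4·-2349 + -1·-862 = -35425
  a_14 = 2·-35425 + 3·-14428 + -4·-5609 + -1·-2349 = -89349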